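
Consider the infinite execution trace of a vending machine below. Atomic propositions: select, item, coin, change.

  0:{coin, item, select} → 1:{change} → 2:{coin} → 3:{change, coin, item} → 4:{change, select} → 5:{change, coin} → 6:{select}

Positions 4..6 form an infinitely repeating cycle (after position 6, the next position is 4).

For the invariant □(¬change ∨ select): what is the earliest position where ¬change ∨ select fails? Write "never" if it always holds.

Check ¬change ∨ select at each position in order: 0 ✓.
At position 1 the labels are {change}, so ¬change ∨ select is false there. This is the first violation.

1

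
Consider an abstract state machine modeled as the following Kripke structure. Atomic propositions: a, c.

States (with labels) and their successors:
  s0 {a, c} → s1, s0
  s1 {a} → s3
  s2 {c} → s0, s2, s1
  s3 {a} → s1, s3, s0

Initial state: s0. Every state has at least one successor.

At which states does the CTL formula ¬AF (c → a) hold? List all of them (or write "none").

{s2}

States satisfying c → a: {s0, s1, s3}.
States satisfying AF (c → a): {s0, s1, s3}.
States satisfying ¬AF (c → a): {s2}.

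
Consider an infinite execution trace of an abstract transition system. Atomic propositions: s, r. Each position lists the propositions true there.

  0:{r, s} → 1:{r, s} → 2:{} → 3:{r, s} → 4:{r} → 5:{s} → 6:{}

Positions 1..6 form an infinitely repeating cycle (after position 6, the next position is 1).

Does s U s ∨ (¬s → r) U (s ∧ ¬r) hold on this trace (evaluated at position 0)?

Satisfied

Walking from position 0: s first holds at position 0, and s holds at every earlier position along the way, so s U s holds.
Walking from position 0: at position 2, s ∧ ¬r has not yet held and ¬s → r fails, so (¬s → r) U (s ∧ ¬r) is false.
At position 0: s U s is true; (¬s → r) U (s ∧ ¬r) is false; so s U s ∨ (¬s → r) U (s ∧ ¬r) is true.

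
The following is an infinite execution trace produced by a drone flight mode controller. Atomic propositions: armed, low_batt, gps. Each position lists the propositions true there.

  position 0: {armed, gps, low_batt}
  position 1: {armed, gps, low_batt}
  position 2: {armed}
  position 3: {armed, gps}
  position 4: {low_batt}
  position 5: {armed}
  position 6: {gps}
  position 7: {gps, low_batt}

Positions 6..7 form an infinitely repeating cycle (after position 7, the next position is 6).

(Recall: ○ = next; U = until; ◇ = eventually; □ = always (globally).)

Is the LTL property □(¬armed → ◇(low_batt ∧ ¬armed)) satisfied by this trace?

¬armed → ◇(low_batt ∧ ¬armed) holds at every position 0..7, and those are all positions ever visited, so □(¬armed → ◇(low_batt ∧ ¬armed)) holds.
Positions where ¬armed holds: 4, 6, 7.
Check ◇(low_batt ∧ ¬armed) at each: 4→ok, 6→ok, 7→ok.

Satisfied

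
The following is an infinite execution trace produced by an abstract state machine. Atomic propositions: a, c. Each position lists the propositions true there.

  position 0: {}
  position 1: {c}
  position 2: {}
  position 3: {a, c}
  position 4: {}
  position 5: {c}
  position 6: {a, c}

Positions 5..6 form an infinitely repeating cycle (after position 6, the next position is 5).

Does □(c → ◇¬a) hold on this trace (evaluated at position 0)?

Yes

c → ◇¬a holds at every position 0..6, and those are all positions ever visited, so □(c → ◇¬a) holds.
Positions where c holds: 1, 3, 5, 6.
Check ◇¬a at each: 1→ok, 3→ok, 5→ok, 6→ok.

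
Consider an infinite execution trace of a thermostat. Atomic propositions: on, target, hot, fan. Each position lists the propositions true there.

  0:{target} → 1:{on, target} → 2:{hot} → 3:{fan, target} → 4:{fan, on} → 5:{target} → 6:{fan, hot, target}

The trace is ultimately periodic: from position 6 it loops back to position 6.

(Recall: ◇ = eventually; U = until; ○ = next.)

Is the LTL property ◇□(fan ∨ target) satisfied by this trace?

Holds

□(fan ∨ target) holds at position 3, which is reachable from 0, so ◇□(fan ∨ target) holds.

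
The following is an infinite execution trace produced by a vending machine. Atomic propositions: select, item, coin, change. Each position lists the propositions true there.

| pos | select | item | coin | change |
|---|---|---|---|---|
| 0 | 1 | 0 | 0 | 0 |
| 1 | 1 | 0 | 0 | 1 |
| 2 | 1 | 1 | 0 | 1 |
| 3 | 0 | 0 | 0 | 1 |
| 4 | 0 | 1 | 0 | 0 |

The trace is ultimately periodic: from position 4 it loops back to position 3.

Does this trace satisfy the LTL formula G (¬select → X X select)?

Does not hold

¬select → X X select must hold at every position from 0 onward. It fails at position 3, so G (¬select → X X select) is false.
Positions where ¬select holds: 3, 4.
Check X X select at each: 3→fails, 4→fails.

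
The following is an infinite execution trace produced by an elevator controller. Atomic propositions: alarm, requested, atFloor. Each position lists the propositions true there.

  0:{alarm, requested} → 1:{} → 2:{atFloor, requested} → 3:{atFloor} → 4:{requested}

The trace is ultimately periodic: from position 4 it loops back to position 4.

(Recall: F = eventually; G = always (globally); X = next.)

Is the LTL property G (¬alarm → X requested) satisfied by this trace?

¬alarm → X requested must hold at every position from 0 onward. It fails at position 2, so G (¬alarm → X requested) is false.
Positions where ¬alarm holds: 1, 2, 3, 4.
Check X requested at each: 1→ok, 2→fails, 3→ok, 4→ok.

Violated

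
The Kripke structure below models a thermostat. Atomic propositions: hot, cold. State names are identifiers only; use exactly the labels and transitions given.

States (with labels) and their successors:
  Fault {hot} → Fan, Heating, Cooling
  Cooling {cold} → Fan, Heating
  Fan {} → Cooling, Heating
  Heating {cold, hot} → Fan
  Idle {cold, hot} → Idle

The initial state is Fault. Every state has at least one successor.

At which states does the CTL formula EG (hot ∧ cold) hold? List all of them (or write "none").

States satisfying hot ∧ cold: {Heating, Idle}.
States satisfying EG (hot ∧ cold): {Idle}.

{Idle}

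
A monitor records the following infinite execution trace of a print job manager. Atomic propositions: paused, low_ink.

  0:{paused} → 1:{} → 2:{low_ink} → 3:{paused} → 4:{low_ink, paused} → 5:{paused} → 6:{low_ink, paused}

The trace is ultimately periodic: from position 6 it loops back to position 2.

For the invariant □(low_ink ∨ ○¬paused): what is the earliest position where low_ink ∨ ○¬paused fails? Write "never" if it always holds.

3

Check low_ink ∨ ○¬paused at each position in order: 0 ✓, 1 ✓, 2 ✓.
At position 3 the labels are {paused} and the next position 4 has {low_ink, paused}, so low_ink ∨ ○¬paused is false there. This is the first violation.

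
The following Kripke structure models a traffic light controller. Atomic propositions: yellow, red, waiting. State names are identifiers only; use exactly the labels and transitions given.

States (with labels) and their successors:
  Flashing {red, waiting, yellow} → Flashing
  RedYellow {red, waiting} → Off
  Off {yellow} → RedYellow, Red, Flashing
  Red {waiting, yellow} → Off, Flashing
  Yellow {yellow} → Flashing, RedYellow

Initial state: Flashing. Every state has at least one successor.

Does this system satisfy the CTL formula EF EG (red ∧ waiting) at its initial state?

States satisfying EG (red ∧ waiting): {Flashing}.
States satisfying EF EG (red ∧ waiting): {Flashing, RedYellow, Off, Red, Yellow}.
Some path from Flashing reaches a state where EG (red ∧ waiting) holds.
Flashing ∈ Sat(EF EG (red ∧ waiting)).

Holds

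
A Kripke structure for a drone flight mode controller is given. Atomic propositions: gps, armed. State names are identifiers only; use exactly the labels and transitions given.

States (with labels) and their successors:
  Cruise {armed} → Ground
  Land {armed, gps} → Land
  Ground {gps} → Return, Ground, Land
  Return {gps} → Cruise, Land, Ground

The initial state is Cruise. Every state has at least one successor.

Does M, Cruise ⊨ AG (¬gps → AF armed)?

States satisfying ¬gps → AF armed: {Cruise, Land, Ground, Return}.
States satisfying AG (¬gps → AF armed): {Cruise, Land, Ground, Return}.
Every state reachable from Cruise satisfies ¬gps → AF armed.
Cruise ∈ Sat(AG (¬gps → AF armed)).

Yes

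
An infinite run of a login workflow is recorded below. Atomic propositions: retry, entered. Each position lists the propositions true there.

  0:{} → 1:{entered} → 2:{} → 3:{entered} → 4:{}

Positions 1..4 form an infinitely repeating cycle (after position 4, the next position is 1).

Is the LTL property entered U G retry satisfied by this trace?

Violated

Walking from position 0: at position 0, G retry has not yet held and entered fails, so entered U G retry is false.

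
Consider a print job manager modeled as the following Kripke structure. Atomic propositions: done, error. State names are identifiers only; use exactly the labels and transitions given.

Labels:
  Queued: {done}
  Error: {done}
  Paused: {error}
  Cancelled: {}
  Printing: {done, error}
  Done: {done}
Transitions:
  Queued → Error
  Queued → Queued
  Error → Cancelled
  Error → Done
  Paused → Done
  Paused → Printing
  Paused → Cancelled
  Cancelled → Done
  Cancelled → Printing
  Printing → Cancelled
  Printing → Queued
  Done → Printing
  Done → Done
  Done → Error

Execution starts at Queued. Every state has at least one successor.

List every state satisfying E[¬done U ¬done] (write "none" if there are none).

States satisfying ¬done: {Paused, Cancelled}.
States satisfying E[¬done U ¬done]: {Paused, Cancelled}.

{Paused, Cancelled}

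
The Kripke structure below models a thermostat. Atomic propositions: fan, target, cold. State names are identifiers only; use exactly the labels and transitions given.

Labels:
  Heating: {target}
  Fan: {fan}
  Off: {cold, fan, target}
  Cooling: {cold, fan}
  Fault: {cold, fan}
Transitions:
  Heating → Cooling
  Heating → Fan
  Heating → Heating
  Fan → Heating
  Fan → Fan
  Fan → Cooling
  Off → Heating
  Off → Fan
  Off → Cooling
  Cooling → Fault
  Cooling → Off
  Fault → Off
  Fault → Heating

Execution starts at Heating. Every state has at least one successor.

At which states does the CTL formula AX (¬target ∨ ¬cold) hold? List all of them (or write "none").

States satisfying ¬target ∨ ¬cold: {Heating, Fan, Cooling, Fault}.
States satisfying AX (¬target ∨ ¬cold): {Heating, Fan, Off}.

{Heating, Fan, Off}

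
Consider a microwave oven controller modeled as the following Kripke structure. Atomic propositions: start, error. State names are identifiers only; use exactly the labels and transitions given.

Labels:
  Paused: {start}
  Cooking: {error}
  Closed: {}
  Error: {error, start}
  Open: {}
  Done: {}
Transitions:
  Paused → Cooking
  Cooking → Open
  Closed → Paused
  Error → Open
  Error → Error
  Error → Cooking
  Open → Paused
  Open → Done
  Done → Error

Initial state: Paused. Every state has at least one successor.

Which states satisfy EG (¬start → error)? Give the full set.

States satisfying ¬start → error: {Paused, Cooking, Error}.
States satisfying EG (¬start → error): {Error}.

{Error}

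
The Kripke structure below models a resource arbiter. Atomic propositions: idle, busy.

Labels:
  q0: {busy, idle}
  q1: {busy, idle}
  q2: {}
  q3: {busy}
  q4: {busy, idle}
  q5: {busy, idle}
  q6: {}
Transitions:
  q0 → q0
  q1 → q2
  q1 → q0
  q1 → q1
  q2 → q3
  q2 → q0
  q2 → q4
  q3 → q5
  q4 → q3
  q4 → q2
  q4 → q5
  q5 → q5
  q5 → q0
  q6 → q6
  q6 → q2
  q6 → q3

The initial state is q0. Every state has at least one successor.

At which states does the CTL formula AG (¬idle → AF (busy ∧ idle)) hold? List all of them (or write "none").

{q0, q1, q2, q3, q4, q5}

States satisfying ¬idle → AF (busy ∧ idle): {q0, q1, q2, q3, q4, q5}.
States satisfying AG (¬idle → AF (busy ∧ idle)): {q0, q1, q2, q3, q4, q5}.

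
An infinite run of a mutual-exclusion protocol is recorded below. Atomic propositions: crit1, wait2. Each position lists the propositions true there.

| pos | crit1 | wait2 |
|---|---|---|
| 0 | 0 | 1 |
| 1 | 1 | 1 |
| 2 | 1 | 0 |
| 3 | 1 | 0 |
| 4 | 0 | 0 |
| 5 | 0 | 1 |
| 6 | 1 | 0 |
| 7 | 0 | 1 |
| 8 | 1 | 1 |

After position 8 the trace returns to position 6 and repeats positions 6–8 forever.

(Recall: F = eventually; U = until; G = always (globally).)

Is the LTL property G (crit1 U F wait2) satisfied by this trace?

Holds

crit1 U F wait2 holds at every position 0..8, and those are all positions ever visited, so G (crit1 U F wait2) holds.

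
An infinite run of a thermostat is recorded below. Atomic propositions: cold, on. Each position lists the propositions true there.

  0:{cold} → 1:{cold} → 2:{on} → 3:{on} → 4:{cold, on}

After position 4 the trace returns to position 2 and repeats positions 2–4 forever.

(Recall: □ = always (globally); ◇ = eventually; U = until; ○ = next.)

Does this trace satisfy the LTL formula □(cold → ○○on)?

cold → ○○on holds at every position 0..4, and those are all positions ever visited, so □(cold → ○○on) holds.
Positions where cold holds: 0, 1, 4.
Check ○○on at each: 0→ok, 1→ok, 4→ok.

Yes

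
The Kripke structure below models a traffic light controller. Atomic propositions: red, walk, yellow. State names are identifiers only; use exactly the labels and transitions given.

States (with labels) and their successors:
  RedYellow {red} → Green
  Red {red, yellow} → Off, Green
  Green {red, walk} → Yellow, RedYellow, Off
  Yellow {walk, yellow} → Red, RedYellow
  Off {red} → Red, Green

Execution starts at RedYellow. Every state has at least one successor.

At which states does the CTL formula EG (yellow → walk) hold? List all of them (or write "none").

States satisfying yellow → walk: {RedYellow, Green, Yellow, Off}.
States satisfying EG (yellow → walk): {RedYellow, Green, Yellow, Off}.

{RedYellow, Green, Yellow, Off}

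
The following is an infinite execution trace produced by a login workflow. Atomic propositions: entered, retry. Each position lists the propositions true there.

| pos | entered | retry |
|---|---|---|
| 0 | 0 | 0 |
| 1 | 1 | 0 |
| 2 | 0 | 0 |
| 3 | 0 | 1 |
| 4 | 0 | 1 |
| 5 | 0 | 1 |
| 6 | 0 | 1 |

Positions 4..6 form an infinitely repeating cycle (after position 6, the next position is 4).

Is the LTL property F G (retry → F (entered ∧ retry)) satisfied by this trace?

G (retry → F (entered ∧ retry)) is false at every position 0..6, so it never becomes true and F G (retry → F (entered ∧ retry)) fails.

Does not hold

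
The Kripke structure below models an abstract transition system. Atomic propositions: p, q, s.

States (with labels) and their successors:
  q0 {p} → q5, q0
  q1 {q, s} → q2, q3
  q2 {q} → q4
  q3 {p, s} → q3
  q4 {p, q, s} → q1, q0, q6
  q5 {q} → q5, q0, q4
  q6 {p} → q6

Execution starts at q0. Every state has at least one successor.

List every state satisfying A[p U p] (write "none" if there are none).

States satisfying p: {q0, q3, q4, q6}.
States satisfying A[p U p]: {q0, q3, q4, q6}.

{q0, q3, q4, q6}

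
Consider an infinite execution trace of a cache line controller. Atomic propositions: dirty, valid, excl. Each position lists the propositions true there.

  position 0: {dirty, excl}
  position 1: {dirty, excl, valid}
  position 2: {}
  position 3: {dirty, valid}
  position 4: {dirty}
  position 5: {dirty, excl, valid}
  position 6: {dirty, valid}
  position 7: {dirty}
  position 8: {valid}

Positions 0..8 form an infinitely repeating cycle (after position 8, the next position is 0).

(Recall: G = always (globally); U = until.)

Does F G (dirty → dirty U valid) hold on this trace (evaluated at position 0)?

Holds

G (dirty → dirty U valid) holds at position 0, which is reachable from 0, so F G (dirty → dirty U valid) holds.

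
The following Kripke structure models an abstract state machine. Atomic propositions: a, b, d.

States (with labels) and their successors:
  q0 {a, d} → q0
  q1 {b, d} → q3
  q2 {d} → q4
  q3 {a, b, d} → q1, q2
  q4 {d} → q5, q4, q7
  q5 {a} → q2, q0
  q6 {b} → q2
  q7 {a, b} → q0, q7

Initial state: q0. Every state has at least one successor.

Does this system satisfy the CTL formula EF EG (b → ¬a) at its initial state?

Holds

States satisfying EG (b → ¬a): {q0, q2, q4, q5, q6}.
States satisfying EF EG (b → ¬a): {q0, q1, q2, q3, q4, q5, q6, q7}.
Some path from q0 reaches a state where EG (b → ¬a) holds.
q0 ∈ Sat(EF EG (b → ¬a)).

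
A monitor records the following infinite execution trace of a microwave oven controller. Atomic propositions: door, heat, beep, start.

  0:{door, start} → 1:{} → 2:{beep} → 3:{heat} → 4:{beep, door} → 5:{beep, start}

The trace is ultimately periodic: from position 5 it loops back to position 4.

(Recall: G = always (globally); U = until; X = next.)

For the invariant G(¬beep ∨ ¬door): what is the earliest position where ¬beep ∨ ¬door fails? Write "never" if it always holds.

Check ¬beep ∨ ¬door at each position in order: 0 ✓, 1 ✓, 2 ✓, 3 ✓.
At position 4 the labels are {beep, door}, so ¬beep ∨ ¬door is false there. This is the first violation.

4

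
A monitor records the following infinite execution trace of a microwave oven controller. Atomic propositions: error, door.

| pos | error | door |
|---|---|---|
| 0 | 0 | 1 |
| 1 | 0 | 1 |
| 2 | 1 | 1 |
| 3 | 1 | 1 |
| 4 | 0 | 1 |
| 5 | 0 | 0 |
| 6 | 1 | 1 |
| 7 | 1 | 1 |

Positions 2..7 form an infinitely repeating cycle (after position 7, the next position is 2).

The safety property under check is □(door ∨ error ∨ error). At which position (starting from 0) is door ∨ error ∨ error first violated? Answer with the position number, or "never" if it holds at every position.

Check door ∨ error ∨ error at each position in order: 0 ✓, 1 ✓, 2 ✓, 3 ✓, 4 ✓.
At position 5 the labels are {}, so door ∨ error ∨ error is false there. This is the first violation.

5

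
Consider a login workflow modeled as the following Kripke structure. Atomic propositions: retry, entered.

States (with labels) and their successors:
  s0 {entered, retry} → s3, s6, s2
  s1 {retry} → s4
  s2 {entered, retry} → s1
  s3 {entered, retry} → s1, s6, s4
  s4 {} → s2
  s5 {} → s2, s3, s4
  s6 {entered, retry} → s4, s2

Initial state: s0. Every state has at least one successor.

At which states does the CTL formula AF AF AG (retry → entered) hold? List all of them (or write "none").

States satisfying AF AG (retry → entered): ∅.
States satisfying AF AF AG (retry → entered): ∅.

none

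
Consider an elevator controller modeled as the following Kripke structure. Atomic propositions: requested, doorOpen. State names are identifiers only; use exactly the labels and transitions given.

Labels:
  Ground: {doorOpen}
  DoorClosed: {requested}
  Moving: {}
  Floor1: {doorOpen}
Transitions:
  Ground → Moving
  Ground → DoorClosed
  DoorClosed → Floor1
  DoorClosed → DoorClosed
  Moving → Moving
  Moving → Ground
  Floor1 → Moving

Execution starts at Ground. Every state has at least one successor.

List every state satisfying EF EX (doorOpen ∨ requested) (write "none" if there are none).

{Ground, DoorClosed, Moving, Floor1}

States satisfying EX (doorOpen ∨ requested): {Ground, DoorClosed, Moving}.
States satisfying EF EX (doorOpen ∨ requested): {Ground, DoorClosed, Moving, Floor1}.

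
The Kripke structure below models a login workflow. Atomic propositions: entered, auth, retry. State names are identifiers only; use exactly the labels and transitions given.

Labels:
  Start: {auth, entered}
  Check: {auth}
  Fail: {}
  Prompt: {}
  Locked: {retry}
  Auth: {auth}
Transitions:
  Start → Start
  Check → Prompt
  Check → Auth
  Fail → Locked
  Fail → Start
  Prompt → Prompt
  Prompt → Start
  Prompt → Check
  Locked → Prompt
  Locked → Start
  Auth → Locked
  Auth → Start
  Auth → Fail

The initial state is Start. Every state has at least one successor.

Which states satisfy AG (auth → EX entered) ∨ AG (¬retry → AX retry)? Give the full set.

{Start}

States satisfying auth → EX entered: {Start, Fail, Prompt, Locked, Auth}.
States satisfying AG (auth → EX entered): {Start}.
States satisfying ¬retry → AX retry: {Locked}.
States satisfying AG (¬retry → AX retry): ∅.
States satisfying AG (auth → EX entered) ∨ AG (¬retry → AX retry): {Start}.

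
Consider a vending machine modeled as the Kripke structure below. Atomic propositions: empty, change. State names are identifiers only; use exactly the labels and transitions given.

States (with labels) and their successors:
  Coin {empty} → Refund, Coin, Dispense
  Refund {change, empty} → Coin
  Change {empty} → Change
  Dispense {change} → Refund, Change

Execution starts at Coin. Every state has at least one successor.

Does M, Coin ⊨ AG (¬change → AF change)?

States satisfying ¬change → AF change: {Refund, Dispense}.
States satisfying AG (¬change → AF change): ∅.
Change is reachable from Coin and violates ¬change → AF change, so AG fails at Coin.
Coin ∉ Sat(AG (¬change → AF change)).

Does not hold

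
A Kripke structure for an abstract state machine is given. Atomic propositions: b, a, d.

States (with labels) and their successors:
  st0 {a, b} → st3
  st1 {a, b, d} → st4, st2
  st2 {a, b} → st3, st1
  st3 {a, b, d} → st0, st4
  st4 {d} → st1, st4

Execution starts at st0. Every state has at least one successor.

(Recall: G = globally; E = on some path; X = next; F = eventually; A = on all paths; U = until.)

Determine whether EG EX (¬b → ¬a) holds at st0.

States satisfying EX (¬b → ¬a): {st0, st1, st2, st3, st4}.
States satisfying EG EX (¬b → ¬a): {st0, st1, st2, st3, st4}.
st0 ∈ Sat(EG EX (¬b → ¬a)).

Yes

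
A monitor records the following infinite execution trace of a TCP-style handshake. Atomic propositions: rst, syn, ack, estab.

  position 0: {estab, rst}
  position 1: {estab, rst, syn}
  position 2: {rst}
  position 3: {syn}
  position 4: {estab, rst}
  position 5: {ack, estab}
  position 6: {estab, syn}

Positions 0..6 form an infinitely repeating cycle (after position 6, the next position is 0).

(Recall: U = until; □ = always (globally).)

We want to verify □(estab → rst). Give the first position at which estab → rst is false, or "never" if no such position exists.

Check estab → rst at each position in order: 0 ✓, 1 ✓, 2 ✓, 3 ✓, 4 ✓.
At position 5 the labels are {ack, estab}, so estab → rst is false there. This is the first violation.

5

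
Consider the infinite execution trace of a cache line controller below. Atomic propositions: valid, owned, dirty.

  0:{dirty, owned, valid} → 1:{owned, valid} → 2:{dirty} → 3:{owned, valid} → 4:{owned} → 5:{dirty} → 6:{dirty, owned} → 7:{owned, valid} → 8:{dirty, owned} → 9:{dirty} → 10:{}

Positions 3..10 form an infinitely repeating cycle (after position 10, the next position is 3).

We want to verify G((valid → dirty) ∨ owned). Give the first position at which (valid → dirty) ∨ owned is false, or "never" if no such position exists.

(valid → dirty) ∨ owned holds at every position 0..10, and those are all the positions the trace ever visits, so the invariant G((valid → dirty) ∨ owned) is never violated.

never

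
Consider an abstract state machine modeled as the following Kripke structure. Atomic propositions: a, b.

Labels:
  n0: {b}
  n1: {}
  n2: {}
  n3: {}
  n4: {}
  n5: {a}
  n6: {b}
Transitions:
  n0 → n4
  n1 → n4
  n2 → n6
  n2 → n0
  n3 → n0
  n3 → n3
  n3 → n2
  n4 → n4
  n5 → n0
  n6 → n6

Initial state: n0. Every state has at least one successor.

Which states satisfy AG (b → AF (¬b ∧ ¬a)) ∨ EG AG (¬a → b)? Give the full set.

States satisfying b → AF (¬b ∧ ¬a): {n0, n1, n2, n3, n4, n5}.
States satisfying AG (b → AF (¬b ∧ ¬a)): {n0, n1, n4, n5}.
States satisfying AG (¬a → b): {n6}.
States satisfying EG AG (¬a → b): {n6}.
States satisfying AG (b → AF (¬b ∧ ¬a)) ∨ EG AG (¬a → b): {n0, n1, n4, n5, n6}.

{n0, n1, n4, n5, n6}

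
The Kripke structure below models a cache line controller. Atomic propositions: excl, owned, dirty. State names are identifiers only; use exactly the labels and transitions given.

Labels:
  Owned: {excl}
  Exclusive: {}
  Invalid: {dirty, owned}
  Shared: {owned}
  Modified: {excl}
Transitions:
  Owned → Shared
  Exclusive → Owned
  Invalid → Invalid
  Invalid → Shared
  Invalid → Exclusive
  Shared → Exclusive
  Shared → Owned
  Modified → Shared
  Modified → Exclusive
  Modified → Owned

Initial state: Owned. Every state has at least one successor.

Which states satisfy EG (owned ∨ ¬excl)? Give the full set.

States satisfying owned ∨ ¬excl: {Exclusive, Invalid, Shared}.
States satisfying EG (owned ∨ ¬excl): {Invalid}.

{Invalid}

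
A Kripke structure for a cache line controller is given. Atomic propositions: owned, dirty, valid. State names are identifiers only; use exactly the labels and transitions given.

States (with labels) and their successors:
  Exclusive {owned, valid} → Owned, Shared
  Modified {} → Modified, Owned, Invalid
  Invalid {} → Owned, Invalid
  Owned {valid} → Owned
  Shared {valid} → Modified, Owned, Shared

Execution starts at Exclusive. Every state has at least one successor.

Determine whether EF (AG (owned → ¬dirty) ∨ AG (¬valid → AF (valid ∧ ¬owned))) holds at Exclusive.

States satisfying EF (AG (owned → ¬dirty) ∨ AG (¬valid → AF (valid ∧ ¬owned))): {Exclusive, Modified, Invalid, Owned, Shared}.
Some path from Exclusive reaches a state where AG (owned → ¬dirty) ∨ AG (¬valid → AF (valid ∧ ¬owned)) holds.
Exclusive ∈ Sat(EF (AG (owned → ¬dirty) ∨ AG (¬valid → AF (valid ∧ ¬owned)))).

Holds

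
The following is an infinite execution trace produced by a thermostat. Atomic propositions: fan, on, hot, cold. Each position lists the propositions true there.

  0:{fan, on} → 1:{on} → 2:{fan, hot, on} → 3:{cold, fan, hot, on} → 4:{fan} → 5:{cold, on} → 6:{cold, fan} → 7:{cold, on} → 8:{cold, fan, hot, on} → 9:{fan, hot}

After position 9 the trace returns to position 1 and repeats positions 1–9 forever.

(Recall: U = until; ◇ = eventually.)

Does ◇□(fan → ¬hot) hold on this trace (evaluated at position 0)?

Does not hold

□(fan → ¬hot) is false at every position 0..9, so it never becomes true and ◇□(fan → ¬hot) fails.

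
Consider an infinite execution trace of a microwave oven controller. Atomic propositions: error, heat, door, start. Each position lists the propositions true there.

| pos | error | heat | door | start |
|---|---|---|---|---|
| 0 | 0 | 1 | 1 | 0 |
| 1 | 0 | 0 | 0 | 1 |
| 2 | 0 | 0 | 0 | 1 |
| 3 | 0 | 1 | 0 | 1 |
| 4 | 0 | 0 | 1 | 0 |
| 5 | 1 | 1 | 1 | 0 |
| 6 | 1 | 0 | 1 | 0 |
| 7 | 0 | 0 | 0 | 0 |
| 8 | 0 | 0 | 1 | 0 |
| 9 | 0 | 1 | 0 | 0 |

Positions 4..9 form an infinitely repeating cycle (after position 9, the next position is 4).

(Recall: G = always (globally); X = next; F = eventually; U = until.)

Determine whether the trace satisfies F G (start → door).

Yes

G (start → door) holds at position 4, which is reachable from 0, so F G (start → door) holds.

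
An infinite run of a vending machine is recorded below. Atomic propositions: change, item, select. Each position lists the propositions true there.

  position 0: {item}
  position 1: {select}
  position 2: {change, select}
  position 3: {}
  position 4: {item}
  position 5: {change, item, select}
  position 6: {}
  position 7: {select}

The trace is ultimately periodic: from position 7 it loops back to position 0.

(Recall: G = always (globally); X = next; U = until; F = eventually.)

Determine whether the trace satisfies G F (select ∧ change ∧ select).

Satisfied

F (select ∧ change ∧ select) holds at every position 0..7, and those are all positions ever visited, so G F (select ∧ change ∧ select) holds.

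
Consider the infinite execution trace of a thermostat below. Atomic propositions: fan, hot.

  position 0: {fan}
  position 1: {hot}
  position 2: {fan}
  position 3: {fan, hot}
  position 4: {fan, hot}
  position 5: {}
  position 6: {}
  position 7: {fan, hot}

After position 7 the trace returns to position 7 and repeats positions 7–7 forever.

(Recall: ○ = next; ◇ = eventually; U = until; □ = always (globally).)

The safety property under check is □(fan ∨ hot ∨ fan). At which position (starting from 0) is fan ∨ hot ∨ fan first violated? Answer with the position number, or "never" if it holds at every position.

Check fan ∨ hot ∨ fan at each position in order: 0 ✓, 1 ✓, 2 ✓, 3 ✓, 4 ✓.
At position 5 the labels are {}, so fan ∨ hot ∨ fan is false there. This is the first violation.

5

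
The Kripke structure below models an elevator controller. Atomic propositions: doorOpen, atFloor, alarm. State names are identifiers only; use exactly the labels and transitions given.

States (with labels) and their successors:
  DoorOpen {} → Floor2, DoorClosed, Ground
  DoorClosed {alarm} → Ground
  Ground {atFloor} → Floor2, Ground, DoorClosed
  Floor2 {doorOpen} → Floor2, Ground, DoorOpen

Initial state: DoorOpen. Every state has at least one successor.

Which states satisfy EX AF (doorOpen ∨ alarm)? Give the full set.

States satisfying AF (doorOpen ∨ alarm): {DoorClosed, Floor2}.
States satisfying EX AF (doorOpen ∨ alarm): {DoorOpen, Ground, Floor2}.

{DoorOpen, Ground, Floor2}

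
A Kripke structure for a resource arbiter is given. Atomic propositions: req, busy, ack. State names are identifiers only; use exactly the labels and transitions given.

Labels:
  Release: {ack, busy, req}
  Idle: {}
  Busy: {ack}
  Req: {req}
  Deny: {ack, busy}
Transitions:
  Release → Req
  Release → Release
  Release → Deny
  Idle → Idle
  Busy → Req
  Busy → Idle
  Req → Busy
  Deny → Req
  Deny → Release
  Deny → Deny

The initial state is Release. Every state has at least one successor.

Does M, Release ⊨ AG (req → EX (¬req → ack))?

Yes

States satisfying req → EX (¬req → ack): {Release, Idle, Busy, Req, Deny}.
States satisfying AG (req → EX (¬req → ack)): {Release, Idle, Busy, Req, Deny}.
Every state reachable from Release satisfies req → EX (¬req → ack).
Release ∈ Sat(AG (req → EX (¬req → ack))).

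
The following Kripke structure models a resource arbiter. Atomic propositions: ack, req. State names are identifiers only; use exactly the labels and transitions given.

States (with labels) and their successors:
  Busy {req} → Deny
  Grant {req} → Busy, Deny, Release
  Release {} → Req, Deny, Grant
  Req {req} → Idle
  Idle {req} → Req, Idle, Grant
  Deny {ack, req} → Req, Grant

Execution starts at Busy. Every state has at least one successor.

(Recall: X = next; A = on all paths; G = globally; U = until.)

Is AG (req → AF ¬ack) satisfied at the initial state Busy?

States satisfying req → AF ¬ack: {Busy, Grant, Release, Req, Idle, Deny}.
States satisfying AG (req → AF ¬ack): {Busy, Grant, Release, Req, Idle, Deny}.
Every state reachable from Busy satisfies req → AF ¬ack.
Busy ∈ Sat(AG (req → AF ¬ack)).

Holds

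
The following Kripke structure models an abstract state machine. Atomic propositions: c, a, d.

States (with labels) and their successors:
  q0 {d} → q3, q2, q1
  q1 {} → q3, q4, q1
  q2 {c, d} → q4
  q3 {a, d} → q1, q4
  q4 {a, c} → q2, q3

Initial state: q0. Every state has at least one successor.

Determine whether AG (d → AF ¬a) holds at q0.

States satisfying d → AF ¬a: {q0, q1, q2, q4}.
States satisfying AG (d → AF ¬a): ∅.
q3 is reachable from q0 and violates d → AF ¬a, so AG fails at q0.
q0 ∉ Sat(AG (d → AF ¬a)).

Violated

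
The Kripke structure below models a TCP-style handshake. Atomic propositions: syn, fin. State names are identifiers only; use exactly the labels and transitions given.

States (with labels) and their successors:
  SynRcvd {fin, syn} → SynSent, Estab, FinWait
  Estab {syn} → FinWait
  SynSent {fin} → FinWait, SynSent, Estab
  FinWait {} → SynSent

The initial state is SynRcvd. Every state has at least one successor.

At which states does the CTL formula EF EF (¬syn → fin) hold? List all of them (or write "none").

States satisfying EF (¬syn → fin): {SynRcvd, Estab, SynSent, FinWait}.
States satisfying EF EF (¬syn → fin): {SynRcvd, Estab, SynSent, FinWait}.

{SynRcvd, Estab, SynSent, FinWait}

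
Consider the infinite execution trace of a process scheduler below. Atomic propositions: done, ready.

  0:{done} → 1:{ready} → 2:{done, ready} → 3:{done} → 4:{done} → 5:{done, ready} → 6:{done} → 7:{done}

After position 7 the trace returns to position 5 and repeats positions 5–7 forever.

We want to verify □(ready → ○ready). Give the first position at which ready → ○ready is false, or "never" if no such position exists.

2

Check ready → ○ready at each position in order: 0 ✓, 1 ✓.
At position 2 the labels are {done, ready} and the next position 3 has {done}, so ready → ○ready is false there. This is the first violation.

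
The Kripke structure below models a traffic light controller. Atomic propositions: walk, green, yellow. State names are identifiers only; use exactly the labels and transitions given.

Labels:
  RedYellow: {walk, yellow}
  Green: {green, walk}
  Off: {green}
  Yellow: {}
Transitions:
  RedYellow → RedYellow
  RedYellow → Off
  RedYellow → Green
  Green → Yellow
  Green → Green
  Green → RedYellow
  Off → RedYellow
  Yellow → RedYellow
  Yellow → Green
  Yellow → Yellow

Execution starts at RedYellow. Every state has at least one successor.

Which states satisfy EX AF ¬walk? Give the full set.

{RedYellow, Green, Yellow}

States satisfying AF ¬walk: {Off, Yellow}.
States satisfying EX AF ¬walk: {RedYellow, Green, Yellow}.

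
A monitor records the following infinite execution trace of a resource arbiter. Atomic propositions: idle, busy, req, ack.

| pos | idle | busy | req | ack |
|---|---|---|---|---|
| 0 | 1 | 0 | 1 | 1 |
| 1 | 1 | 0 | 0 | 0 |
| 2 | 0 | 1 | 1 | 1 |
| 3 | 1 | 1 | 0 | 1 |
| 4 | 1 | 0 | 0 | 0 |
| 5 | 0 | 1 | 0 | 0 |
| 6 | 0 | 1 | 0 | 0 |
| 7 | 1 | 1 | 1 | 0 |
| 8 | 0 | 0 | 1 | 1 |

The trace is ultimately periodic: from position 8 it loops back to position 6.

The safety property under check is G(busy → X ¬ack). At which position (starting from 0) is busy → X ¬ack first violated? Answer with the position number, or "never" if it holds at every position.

2

Check busy → X ¬ack at each position in order: 0 ✓, 1 ✓.
At position 2 the labels are {ack, busy, req} and the next position 3 has {ack, busy, idle}, so busy → X ¬ack is false there. This is the first violation.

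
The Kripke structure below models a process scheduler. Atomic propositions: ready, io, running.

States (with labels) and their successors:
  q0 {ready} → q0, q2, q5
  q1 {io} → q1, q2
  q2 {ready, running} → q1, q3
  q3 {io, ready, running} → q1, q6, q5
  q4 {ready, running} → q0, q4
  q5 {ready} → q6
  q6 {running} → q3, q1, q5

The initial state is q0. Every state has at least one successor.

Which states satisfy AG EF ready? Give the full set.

{q0, q1, q2, q3, q4, q5, q6}

States satisfying EF ready: {q0, q1, q2, q3, q4, q5, q6}.
States satisfying AG EF ready: {q0, q1, q2, q3, q4, q5, q6}.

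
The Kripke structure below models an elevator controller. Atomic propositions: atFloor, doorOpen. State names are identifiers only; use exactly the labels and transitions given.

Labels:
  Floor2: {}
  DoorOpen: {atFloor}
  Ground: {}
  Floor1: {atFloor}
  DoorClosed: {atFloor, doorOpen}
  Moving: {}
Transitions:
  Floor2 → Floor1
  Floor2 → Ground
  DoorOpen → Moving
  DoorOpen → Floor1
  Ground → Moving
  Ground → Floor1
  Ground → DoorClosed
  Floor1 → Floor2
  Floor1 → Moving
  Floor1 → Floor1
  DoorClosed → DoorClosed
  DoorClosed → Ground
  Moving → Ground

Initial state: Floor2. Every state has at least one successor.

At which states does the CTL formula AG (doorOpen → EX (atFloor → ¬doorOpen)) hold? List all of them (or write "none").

{Floor2, DoorOpen, Ground, Floor1, DoorClosed, Moving}

States satisfying doorOpen → EX (atFloor → ¬doorOpen): {Floor2, DoorOpen, Ground, Floor1, DoorClosed, Moving}.
States satisfying AG (doorOpen → EX (atFloor → ¬doorOpen)): {Floor2, DoorOpen, Ground, Floor1, DoorClosed, Moving}.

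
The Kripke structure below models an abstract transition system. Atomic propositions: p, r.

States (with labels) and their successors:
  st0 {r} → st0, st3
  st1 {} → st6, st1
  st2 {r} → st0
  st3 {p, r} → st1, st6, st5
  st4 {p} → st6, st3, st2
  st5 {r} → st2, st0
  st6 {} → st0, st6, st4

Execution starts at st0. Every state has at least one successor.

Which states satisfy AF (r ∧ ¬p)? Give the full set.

{st0, st2, st5}

States satisfying r ∧ ¬p: {st0, st2, st5}.
States satisfying AF (r ∧ ¬p): {st0, st2, st5}.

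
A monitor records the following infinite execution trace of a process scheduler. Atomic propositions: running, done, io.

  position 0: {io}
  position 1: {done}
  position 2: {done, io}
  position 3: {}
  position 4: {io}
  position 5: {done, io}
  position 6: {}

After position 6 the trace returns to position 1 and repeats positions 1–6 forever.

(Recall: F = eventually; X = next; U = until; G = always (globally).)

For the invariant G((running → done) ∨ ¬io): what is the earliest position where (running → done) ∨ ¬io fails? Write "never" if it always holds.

never

(running → done) ∨ ¬io holds at every position 0..6, and those are all the positions the trace ever visits, so the invariant G((running → done) ∨ ¬io) is never violated.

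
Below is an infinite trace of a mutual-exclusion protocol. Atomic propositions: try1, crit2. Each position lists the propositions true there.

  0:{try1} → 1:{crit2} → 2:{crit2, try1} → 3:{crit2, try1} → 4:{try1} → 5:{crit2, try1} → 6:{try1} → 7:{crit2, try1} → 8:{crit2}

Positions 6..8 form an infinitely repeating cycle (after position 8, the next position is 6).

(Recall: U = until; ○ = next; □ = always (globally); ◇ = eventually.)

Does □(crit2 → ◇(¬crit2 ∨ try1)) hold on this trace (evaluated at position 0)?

Satisfied

crit2 → ◇(¬crit2 ∨ try1) holds at every position 0..8, and those are all positions ever visited, so □(crit2 → ◇(¬crit2 ∨ try1)) holds.
Positions where crit2 holds: 1, 2, 3, 5, 7, 8.
Check ◇(¬crit2 ∨ try1) at each: 1→ok, 2→ok, 3→ok, 5→ok, 7→ok, 8→ok.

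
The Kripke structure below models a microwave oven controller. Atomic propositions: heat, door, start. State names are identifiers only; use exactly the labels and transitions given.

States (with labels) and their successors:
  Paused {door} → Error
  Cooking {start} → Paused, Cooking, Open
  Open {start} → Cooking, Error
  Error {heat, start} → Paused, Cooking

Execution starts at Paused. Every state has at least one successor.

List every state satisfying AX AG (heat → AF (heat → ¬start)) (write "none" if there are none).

{Paused, Cooking, Open, Error}

States satisfying AG (heat → AF (heat → ¬start)): {Paused, Cooking, Open, Error}.
States satisfying AX AG (heat → AF (heat → ¬start)): {Paused, Cooking, Open, Error}.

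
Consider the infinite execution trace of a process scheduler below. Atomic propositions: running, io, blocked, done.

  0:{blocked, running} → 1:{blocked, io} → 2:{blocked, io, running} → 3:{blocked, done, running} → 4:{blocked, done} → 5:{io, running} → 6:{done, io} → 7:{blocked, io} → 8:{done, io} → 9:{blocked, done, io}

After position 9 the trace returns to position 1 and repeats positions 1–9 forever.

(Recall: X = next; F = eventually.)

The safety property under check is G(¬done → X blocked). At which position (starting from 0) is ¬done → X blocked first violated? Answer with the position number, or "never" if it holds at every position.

Check ¬done → X blocked at each position in order: 0 ✓, 1 ✓, 2 ✓, 3 ✓, 4 ✓.
At position 5 the labels are {io, running} and the next position 6 has {done, io}, so ¬done → X blocked is false there. This is the first violation.

5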